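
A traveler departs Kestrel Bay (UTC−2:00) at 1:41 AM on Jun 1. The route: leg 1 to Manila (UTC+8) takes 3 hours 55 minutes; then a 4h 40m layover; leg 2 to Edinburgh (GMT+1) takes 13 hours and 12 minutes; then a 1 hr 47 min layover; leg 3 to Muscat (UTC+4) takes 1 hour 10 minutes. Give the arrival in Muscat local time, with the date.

8:25 AM on June 2

Convert departure to UTC: 1:41 AM + 2:00 = 3:41 AM UTC on Jun 1.
Add 3 hours 55 minutes leg 1 → 7:36 AM UTC.
Add 4 hours 40 minutes layover in Manila → 12:16 PM UTC.
Add 13 hours and 12 minutes leg 2 → 1:28 AM UTC (Jun 2).
Add 1 hour 47 minutes layover in Edinburgh → 3:15 AM UTC.
Add 1 hour 10 minutes leg 3 → 4:25 AM UTC.
Muscat is UTC+4:00, so local arrival = 4:25 AM + 4:00 = 8:25 AM on Jun 2.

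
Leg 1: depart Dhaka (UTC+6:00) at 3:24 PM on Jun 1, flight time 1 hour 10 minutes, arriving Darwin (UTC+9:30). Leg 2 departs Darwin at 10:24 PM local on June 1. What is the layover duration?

2 hours 20 minutes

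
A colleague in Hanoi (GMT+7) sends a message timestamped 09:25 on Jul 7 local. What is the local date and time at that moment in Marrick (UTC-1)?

In UTC: 09:25 − 7:00 = 02:25 on Jul 7.
Marrick is UTC−1:00: 02:25 − 1:00 = 01:25 on Jul 7.

01:25 on July 7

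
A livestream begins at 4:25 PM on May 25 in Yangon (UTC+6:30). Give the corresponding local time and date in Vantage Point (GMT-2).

In UTC: 4:25 PM − 6:30 = 9:55 AM on May 25.
Vantage Point is UTC−2:00: 9:55 AM − 2:00 = 7:55 AM on May 25.

7:55 AM on May 25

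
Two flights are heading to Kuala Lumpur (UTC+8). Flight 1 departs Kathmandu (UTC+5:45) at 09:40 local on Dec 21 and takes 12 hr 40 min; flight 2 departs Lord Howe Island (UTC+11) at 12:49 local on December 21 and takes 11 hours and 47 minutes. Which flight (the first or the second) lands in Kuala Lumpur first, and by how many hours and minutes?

Flight 1 in UTC: 09:40 − 5:45 = 03:55 on Dec 21.
+12 hours 40 minutes → arrive 16:35 UTC on Dec 21.
Flight 2 in UTC: 12:49 − 11:00 = 01:49 on Dec 21.
+11 hours and 47 minutes → arrive 13:36 UTC on Dec 21.
Flight 2 lands earlier by 2 hours 59 minutes.

the second, by 2 hours 59 minutes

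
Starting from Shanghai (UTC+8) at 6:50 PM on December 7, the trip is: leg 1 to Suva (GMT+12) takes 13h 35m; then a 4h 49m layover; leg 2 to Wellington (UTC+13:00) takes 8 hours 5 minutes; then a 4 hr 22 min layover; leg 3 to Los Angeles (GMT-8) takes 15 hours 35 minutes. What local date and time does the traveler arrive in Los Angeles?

1:16 AM on Dec 9

Convert departure to UTC: 6:50 PM − 8:00 = 10:50 AM UTC on Dec 7.
Add 13 hours 35 minutes leg 1 → 12:25 AM UTC (Dec 8).
Add 4 hours 49 minutes layover in Suva → 5:14 AM UTC.
Add 8 hours 5 minutes leg 2 → 1:19 PM UTC.
Add 4 hours and 22 minutes layover in Wellington → 5:41 PM UTC.
Add 15 hours and 35 minutes leg 3 → 9:16 AM UTC (Dec 9).
Los Angeles is UTC−8:00, so local arrival = 9:16 AM − 8:00 = 1:16 AM on Dec 9.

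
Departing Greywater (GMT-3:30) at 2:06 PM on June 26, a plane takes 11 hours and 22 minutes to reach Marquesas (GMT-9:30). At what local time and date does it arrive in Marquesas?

7:28 PM on Jun 26

Marquesas is 6:00 behind Greywater.
After 11 hours and 22 minutes it is 1:28 AM (Jun 27) in Greywater.
Shift by the zone difference: 1:28 AM − 6:00 = 7:28 PM on Jun 26 in Marquesas.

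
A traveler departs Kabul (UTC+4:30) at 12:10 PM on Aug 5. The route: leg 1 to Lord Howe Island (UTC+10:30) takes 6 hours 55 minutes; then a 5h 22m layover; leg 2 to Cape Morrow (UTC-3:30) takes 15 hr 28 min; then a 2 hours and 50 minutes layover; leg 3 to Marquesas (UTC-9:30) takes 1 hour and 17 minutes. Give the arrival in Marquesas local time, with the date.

6:02 AM on August 6

Convert departure to UTC: 12:10 PM − 4:30 = 7:40 AM UTC on Aug 5.
Add 6 hours and 55 minutes leg 1 → 2:35 PM UTC.
Add 5 hours and 22 minutes layover in Lord Howe Island → 7:57 PM UTC.
Add 15 hours and 28 minutes leg 2 → 11:25 AM UTC (Aug 6).
Add 2 hours 50 minutes layover in Cape Morrow → 2:15 PM UTC.
Add 1 hour 17 minutes leg 3 → 3:32 PM UTC.
Marquesas is UTC−9:30, so local arrival = 3:32 PM − 9:30 = 6:02 AM on Aug 6.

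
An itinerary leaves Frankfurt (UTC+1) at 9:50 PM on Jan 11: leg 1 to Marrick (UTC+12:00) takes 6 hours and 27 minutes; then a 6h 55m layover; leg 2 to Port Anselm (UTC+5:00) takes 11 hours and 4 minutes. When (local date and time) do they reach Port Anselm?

Convert departure to UTC: 9:50 PM − 1:00 = 8:50 PM UTC on Jan 11.
Add 6 hours 27 minutes leg 1 → 3:17 AM UTC (Jan 12).
Add 6 hours 55 minutes layover in Marrick → 10:12 AM UTC.
Add 11 hours and 4 minutes leg 2 → 9:16 PM UTC.
Port Anselm is UTC+5:00, so local arrival = 9:16 PM + 5:00 = 2:16 AM on Jan 13.

2:16 AM on Jan 13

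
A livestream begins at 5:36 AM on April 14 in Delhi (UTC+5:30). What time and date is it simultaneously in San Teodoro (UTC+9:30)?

San Teodoro is 4:00 ahead of Delhi.
Shift by the zone difference: 5:36 AM + 4:00 = 9:36 AM on Apr 14 in San Teodoro.

9:36 AM on April 14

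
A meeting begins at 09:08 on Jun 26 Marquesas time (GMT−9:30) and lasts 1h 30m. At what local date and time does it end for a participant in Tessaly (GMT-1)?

Tessaly is 8:30 ahead of Marquesas.
After 1 hour 30 minutes it is 10:38 in Marquesas.
Shift by the zone difference: 10:38 + 8:30 = 19:08 on Jun 26 in Tessaly.

19:08 on Jun 26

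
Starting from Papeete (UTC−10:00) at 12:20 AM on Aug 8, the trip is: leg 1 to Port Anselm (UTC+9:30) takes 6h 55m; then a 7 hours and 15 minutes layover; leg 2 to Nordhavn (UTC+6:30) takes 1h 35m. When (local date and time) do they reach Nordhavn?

8:35 AM on Aug 9

Convert departure to UTC: 12:20 AM + 10:00 = 10:20 AM UTC on Aug 8.
Add 6 hours and 55 minutes leg 1 → 5:15 PM UTC.
Add 7 hours 15 minutes layover in Port Anselm → 12:30 AM UTC (Aug 9).
Add 1 hour 35 minutes leg 2 → 2:05 AM UTC.
Nordhavn is UTC+6:30, so local arrival = 2:05 AM + 6:30 = 8:35 AM on Aug 9.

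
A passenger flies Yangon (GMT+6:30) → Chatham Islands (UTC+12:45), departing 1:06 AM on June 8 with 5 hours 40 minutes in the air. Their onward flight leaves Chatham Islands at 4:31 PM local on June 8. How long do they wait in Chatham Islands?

3 hours 30 minutes

Convert departure to UTC: 1:06 AM − 6:30 = 6:36 PM UTC on Jun 7.
Add 5 hours 40 minutes flight time → 12:16 AM UTC (Jun 8).
Chatham Islands is UTC+12:45, so local arrival = 12:16 AM + 12:45 = 1:01 PM on Jun 8.
Layover = 4:31 PM − 1:01 PM = 3 hours 30 minutes.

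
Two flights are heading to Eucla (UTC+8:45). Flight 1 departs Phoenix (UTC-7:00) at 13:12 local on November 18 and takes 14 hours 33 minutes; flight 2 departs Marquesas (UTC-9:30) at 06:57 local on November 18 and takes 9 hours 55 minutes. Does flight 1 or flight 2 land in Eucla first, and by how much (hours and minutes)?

the second, by 8 hours 23 minutes

Flight 1 in UTC: 13:12 + 7:00 = 20:12 on Nov 18.
+14 hours and 33 minutes → arrive 10:45 UTC on Nov 19.
Flight 2 in UTC: 06:57 + 9:30 = 16:27 on Nov 18.
+9 hours and 55 minutes → arrive 02:22 UTC on Nov 19.
Flight 2 lands earlier by 8 hours 23 minutes.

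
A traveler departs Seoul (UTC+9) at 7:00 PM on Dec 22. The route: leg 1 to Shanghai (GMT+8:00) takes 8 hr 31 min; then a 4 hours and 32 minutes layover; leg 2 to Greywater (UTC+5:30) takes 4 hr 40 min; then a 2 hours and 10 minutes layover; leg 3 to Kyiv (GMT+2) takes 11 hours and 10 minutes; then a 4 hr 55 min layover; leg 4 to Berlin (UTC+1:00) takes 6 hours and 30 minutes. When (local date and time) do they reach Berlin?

Convert departure to UTC: 7:00 PM − 9:00 = 10:00 AM UTC on Dec 22.
Add 8 hours 31 minutes leg 1 → 6:31 PM UTC.
Add 4 hours and 32 minutes layover in Shanghai → 11:03 PM UTC.
Add 4 hours 40 minutes leg 2 → 3:43 AM UTC (Dec 23).
Add 2 hours 10 minutes layover in Greywater → 5:53 AM UTC.
Add 11 hours 10 minutes leg 3 → 5:03 PM UTC.
Add 4 hours and 55 minutes layover in Kyiv → 9:58 PM UTC.
Add 6 hours 30 minutes leg 4 → 4:28 AM UTC (Dec 24).
Berlin is UTC+1:00, so local arrival = 4:28 AM + 1:00 = 5:28 AM on Dec 24.

5:28 AM on December 24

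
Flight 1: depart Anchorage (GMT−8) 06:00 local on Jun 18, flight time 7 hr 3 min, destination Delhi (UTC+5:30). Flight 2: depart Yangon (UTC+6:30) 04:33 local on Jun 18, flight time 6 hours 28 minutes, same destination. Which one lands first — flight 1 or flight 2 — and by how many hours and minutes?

Flight 1 in UTC: 06:00 + 8:00 = 14:00 on Jun 18.
+7 hours 3 minutes → arrive 21:03 UTC on Jun 18.
Flight 2 in UTC: 04:33 − 6:30 = 22:03 on Jun 17.
+6 hours 28 minutes → arrive 04:31 UTC on Jun 18.
Flight 2 lands earlier by 16 hours 32 minutes.

the second, by 16 hours 32 minutes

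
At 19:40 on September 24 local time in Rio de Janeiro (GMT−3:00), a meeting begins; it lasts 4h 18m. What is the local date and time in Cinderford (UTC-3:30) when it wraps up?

Convert start to UTC: 19:40 + 3:00 = 22:40 UTC on Sep 24.
Add 4 hours 18 minutes duration → 02:58 UTC (Sep 25).
Cinderford is UTC−3:30, so local end time = 02:58 − 3:30 = 23:28 on Sep 24.

23:28 on Sep 24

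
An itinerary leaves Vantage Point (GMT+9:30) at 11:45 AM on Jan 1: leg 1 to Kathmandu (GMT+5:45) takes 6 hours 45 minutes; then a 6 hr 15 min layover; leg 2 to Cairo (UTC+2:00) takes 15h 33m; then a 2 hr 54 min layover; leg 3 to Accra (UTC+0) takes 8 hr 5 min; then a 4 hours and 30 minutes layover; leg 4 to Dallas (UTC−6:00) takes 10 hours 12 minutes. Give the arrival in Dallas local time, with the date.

Convert departure to UTC: 11:45 AM − 9:30 = 2:15 AM UTC on Jan 1.
Add 6 hours and 45 minutes leg 1 → 9:00 AM UTC.
Add 6 hours 15 minutes layover in Kathmandu → 3:15 PM UTC.
Add 15 hours and 33 minutes leg 2 → 6:48 AM UTC (Jan 2).
Add 2 hours and 54 minutes layover in Cairo → 9:42 AM UTC.
Add 8 hours 5 minutes leg 3 → 5:47 PM UTC.
Add 4 hours and 30 minutes layover in Accra → 10:17 PM UTC.
Add 10 hours 12 minutes leg 4 → 8:29 AM UTC (Jan 3).
Dallas is UTC−6:00, so local arrival = 8:29 AM − 6:00 = 2:29 AM on Jan 3.

2:29 AM on Jan 3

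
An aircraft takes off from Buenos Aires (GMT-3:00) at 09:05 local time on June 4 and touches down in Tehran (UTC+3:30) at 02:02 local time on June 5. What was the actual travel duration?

Departure in UTC: 09:05 + 3:00 = 12:05 on Jun 4.
Arrival in UTC: 02:02 − 3:30 = 22:32 on Jun 4.
Elapsed = 22:32 − 12:05 = 10 hours 27 minutes.

10 hours 27 minutes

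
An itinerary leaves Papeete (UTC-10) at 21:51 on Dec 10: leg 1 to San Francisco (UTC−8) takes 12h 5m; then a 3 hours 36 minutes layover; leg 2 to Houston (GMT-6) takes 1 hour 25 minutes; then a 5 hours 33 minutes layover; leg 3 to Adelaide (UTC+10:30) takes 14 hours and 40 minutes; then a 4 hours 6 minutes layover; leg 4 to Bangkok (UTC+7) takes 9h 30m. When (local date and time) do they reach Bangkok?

17:46 on December 13

Convert departure to UTC: 21:51 + 10:00 = 07:51 UTC on Dec 11.
Add 12 hours 5 minutes leg 1 → 19:56 UTC.
Add 3 hours 36 minutes layover in San Francisco → 23:32 UTC.
Add 1 hour and 25 minutes leg 2 → 00:57 UTC (Dec 12).
Add 5 hours and 33 minutes layover in Houston → 06:30 UTC.
Add 14 hours and 40 minutes leg 3 → 21:10 UTC.
Add 4 hours 6 minutes layover in Adelaide → 01:16 UTC (Dec 13).
Add 9 hours and 30 minutes leg 4 → 10:46 UTC.
Bangkok is UTC+7:00, so local arrival = 10:46 + 7:00 = 17:46 on Dec 13.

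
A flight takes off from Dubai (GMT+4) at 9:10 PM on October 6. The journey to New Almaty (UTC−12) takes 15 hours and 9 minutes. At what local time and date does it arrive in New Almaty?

8:19 PM on Oct 6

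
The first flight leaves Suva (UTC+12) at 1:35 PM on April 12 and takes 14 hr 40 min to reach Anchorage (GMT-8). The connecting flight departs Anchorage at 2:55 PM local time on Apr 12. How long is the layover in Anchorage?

6 hours 40 minutes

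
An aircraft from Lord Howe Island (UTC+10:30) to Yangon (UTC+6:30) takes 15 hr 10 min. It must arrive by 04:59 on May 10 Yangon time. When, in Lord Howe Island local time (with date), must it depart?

Target arrival in UTC: 04:59 − 6:30 = 22:29 on May 9.
Subtract 15 hours and 10 minutes → departure 07:19 UTC on May 9.
Lord Howe Island is UTC+10:30: 07:19 + 10:30 = 17:49 on May 9.

17:49 on May 9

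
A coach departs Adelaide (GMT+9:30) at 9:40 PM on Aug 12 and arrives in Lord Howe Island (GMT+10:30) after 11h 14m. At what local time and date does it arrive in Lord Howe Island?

Convert departure to UTC: 9:40 PM − 9:30 = 12:10 PM UTC on Aug 12.
Add 11 hours 14 minutes travel time → 11:24 PM UTC.
Lord Howe Island is UTC+10:30, so local arrival = 11:24 PM + 10:30 = 9:54 AM on Aug 13.

9:54 AM on Aug 13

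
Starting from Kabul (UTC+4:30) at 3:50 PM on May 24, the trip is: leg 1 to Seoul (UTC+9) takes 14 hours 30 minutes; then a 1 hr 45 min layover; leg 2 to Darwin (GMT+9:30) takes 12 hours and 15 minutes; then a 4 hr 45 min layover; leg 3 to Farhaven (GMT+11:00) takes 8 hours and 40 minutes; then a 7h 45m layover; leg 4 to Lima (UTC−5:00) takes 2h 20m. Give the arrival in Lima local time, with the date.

Convert departure to UTC: 3:50 PM − 4:30 = 11:20 AM UTC on May 24.
Add 14 hours and 30 minutes leg 1 → 1:50 AM UTC (May 25).
Add 1 hour 45 minutes layover in Seoul → 3:35 AM UTC.
Add 12 hours 15 minutes leg 2 → 3:50 PM UTC.
Add 4 hours 45 minutes layover in Darwin → 8:35 PM UTC.
Add 8 hours and 40 minutes leg 3 → 5:15 AM UTC (May 26).
Add 7 hours and 45 minutes layover in Farhaven → 1:00 PM UTC.
Add 2 hours 20 minutes leg 4 → 3:20 PM UTC.
Lima is UTC−5:00, so local arrival = 3:20 PM − 5:00 = 10:20 AM on May 26.

10:20 AM on May 26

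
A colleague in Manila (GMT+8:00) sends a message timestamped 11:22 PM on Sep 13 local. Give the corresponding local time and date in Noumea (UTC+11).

In UTC: 11:22 PM − 8:00 = 3:22 PM on Sep 13.
Noumea is UTC+11:00: 3:22 PM + 11:00 = 2:22 AM on Sep 14.

2:22 AM on September 14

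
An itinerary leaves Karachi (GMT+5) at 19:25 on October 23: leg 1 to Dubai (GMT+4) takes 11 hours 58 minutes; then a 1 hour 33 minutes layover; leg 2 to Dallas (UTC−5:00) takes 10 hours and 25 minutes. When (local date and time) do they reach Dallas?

09:21 on October 24

Convert departure to UTC: 19:25 − 5:00 = 14:25 UTC on Oct 23.
Add 11 hours and 58 minutes leg 1 → 02:23 UTC (Oct 24).
Add 1 hour and 33 minutes layover in Dubai → 03:56 UTC.
Add 10 hours 25 minutes leg 2 → 14:21 UTC.
Dallas is UTC−5:00, so local arrival = 14:21 − 5:00 = 09:21 on Oct 24.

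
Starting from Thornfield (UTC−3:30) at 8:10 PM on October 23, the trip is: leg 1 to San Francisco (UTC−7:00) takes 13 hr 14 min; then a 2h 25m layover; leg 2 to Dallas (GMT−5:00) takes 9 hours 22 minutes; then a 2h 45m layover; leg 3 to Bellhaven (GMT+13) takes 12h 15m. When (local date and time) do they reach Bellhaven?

4:41 AM on Oct 26

Convert departure to UTC: 8:10 PM + 3:30 = 11:40 PM UTC on Oct 23.
Add 13 hours and 14 minutes leg 1 → 12:54 PM UTC (Oct 24).
Add 2 hours and 25 minutes layover in San Francisco → 3:19 PM UTC.
Add 9 hours and 22 minutes leg 2 → 12:41 AM UTC (Oct 25).
Add 2 hours 45 minutes layover in Dallas → 3:26 AM UTC.
Add 12 hours 15 minutes leg 3 → 3:41 PM UTC.
Bellhaven is UTC+13:00, so local arrival = 3:41 PM + 13:00 = 4:41 AM on Oct 26.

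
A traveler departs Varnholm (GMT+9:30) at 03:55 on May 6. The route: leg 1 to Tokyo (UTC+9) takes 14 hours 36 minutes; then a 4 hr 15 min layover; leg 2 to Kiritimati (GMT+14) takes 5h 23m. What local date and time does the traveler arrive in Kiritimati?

08:39 on May 7

Convert departure to UTC: 03:55 − 9:30 = 18:25 UTC on May 5.
Add 14 hours and 36 minutes leg 1 → 09:01 UTC (May 6).
Add 4 hours 15 minutes layover in Tokyo → 13:16 UTC.
Add 5 hours and 23 minutes leg 2 → 18:39 UTC.
Kiritimati is UTC+14:00, so local arrival = 18:39 + 14:00 = 08:39 on May 7.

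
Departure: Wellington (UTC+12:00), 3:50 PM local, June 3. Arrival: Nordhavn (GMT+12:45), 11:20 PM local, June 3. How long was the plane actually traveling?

Nordhavn is 0:45 ahead of Wellington.
Clock-face elapsed time (ignoring zones) is 7 hours 30 minutes.
Actual elapsed = 7 hours 30 minutes − 0:45 = 6 hours 45 minutes.

6 hours 45 minutes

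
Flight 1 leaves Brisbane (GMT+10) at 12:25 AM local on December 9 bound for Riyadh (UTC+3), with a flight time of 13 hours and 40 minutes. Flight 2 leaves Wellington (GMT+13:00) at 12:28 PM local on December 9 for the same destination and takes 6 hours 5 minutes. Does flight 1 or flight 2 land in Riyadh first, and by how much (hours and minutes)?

Flight 1 in UTC: 12:25 AM − 10:00 = 2:25 PM on Dec 8.
+13 hours 40 minutes → arrive 4:05 AM UTC on Dec 9.
Flight 2 in UTC: 12:28 PM − 13:00 = 11:28 PM on Dec 8.
+6 hours and 5 minutes → arrive 5:33 AM UTC on Dec 9.
Flight 1 lands earlier by 1 hour 28 minutes.

the first, by 1 hour 28 minutes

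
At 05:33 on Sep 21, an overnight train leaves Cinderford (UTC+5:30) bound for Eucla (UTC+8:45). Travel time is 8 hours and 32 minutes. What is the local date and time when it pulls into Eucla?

17:20 on September 21

Convert departure to UTC: 05:33 − 5:30 = 00:03 UTC on Sep 21.
Add 8 hours 32 minutes travel time → 08:35 UTC.
Eucla is UTC+8:45, so local arrival = 08:35 + 8:45 = 17:20 on Sep 21.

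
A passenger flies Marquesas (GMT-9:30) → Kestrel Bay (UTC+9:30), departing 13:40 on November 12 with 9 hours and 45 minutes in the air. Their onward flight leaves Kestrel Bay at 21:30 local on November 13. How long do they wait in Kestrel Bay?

Convert departure to UTC: 13:40 + 9:30 = 23:10 UTC on Nov 12.
Add 9 hours and 45 minutes flight time → 08:55 UTC (Nov 13).
Kestrel Bay is UTC+9:30, so local arrival = 08:55 + 9:30 = 18:25 on Nov 13.
Layover = 21:30 − 18:25 = 3 hours 5 minutes.

3 hours 5 minutes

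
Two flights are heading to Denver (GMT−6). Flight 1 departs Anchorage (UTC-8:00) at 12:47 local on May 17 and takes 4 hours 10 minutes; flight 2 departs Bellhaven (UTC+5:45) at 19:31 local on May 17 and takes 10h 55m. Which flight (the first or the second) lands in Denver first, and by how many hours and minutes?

Flight 1 in UTC: 12:47 + 8:00 = 20:47 on May 17.
+4 hours 10 minutes → arrive 00:57 UTC on May 18.
Flight 2 in UTC: 19:31 − 5:45 = 13:46 on May 17.
+10 hours 55 minutes → arrive 00:41 UTC on May 18.
Flight 2 lands earlier by 16 minutes.

the second, by 16 minutes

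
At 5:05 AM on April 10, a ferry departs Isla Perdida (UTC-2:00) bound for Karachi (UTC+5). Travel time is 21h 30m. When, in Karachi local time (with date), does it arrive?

9:35 AM on Apr 11

Convert departure to UTC: 5:05 AM + 2:00 = 7:05 AM UTC on Apr 10.
Add 21 hours 30 minutes travel time → 4:35 AM UTC (Apr 11).
Karachi is UTC+5:00, so local arrival = 4:35 AM + 5:00 = 9:35 AM on Apr 11.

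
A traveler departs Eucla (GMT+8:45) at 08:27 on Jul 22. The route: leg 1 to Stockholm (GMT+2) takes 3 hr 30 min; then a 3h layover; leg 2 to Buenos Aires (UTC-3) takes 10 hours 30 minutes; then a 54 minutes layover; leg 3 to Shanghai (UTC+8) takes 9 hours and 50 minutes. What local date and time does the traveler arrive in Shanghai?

Convert departure to UTC: 08:27 − 8:45 = 23:42 UTC on Jul 21.
Add 3 hours 30 minutes leg 1 → 03:12 UTC (Jul 22).
Add 3 hours layover in Stockholm → 06:12 UTC.
Add 10 hours 30 minutes leg 2 → 16:42 UTC.
Add 54 minutes layover in Buenos Aires → 17:36 UTC.
Add 9 hours 50 minutes leg 3 → 03:26 UTC (Jul 23).
Shanghai is UTC+8:00, so local arrival = 03:26 + 8:00 = 11:26 on Jul 23.

11:26 on July 23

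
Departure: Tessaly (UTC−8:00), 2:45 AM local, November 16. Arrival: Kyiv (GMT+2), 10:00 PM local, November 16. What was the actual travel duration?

9 hours 15 minutes

Departure in UTC: 2:45 AM + 8:00 = 10:45 AM on Nov 16.
Arrival in UTC: 10:00 PM − 2:00 = 8:00 PM on Nov 16.
Elapsed = 8:00 PM − 10:45 AM = 9 hours 15 minutes.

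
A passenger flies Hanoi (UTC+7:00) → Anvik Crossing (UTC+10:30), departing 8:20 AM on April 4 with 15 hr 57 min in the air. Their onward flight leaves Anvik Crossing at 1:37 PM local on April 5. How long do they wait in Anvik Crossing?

9 hours 50 minutes

Convert departure to UTC: 8:20 AM − 7:00 = 1:20 AM UTC on Apr 4.
Add 15 hours and 57 minutes flight time → 5:17 PM UTC.
Anvik Crossing is UTC+10:30, so local arrival = 5:17 PM + 10:30 = 3:47 AM on Apr 5.
Layover = 1:37 PM − 3:47 AM = 9 hours 50 minutes.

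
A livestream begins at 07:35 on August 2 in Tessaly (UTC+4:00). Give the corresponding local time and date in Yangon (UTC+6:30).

Yangon is 2:30 ahead of Tessaly.
Shift by the zone difference: 07:35 + 2:30 = 10:05 on Aug 2 in Yangon.

10:05 on Aug 2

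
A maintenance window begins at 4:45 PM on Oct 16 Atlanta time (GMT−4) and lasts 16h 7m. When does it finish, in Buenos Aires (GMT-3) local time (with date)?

Convert start to UTC: 4:45 PM + 4:00 = 8:45 PM UTC on Oct 16.
Add 16 hours and 7 minutes duration → 12:52 PM UTC (Oct 17).
Buenos Aires is UTC−3:00, so local end time = 12:52 PM − 3:00 = 9:52 AM on Oct 17.

9:52 AM on October 17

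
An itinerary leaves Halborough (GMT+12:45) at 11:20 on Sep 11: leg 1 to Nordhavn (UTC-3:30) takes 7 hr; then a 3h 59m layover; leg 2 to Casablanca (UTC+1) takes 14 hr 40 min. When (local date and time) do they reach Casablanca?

Convert departure to UTC: 11:20 − 12:45 = 22:35 UTC on Sep 10.
Add 7 hours leg 1 → 05:35 UTC (Sep 11).
Add 3 hours and 59 minutes layover in Nordhavn → 09:34 UTC.
Add 14 hours 40 minutes leg 2 → 00:14 UTC (Sep 12).
Casablanca is UTC+1:00, so local arrival = 00:14 + 1:00 = 01:14 on Sep 12.

01:14 on Sep 12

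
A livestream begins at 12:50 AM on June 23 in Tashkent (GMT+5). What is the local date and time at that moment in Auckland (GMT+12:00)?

7:50 AM on June 23

Auckland is 7:00 ahead of Tashkent.
Shift by the zone difference: 12:50 AM + 7:00 = 7:50 AM on Jun 23 in Auckland.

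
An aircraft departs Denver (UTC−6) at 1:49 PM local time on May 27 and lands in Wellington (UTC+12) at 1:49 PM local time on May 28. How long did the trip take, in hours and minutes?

Wellington is 18:00 ahead of Denver.
Clock-face elapsed time (ignoring zones) is 24 hours.
Actual elapsed = 24 hours − 18:00 = 6 hours.

6 hours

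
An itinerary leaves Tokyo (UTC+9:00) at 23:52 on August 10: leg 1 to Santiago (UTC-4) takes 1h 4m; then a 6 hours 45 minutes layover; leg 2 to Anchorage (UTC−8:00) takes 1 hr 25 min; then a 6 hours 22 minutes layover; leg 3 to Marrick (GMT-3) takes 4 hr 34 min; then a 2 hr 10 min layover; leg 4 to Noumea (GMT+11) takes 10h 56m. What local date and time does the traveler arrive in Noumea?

Convert departure to UTC: 23:52 − 9:00 = 14:52 UTC on Aug 10.
Add 1 hour and 4 minutes leg 1 → 15:56 UTC.
Add 6 hours and 45 minutes layover in Santiago → 22:41 UTC.
Add 1 hour 25 minutes leg 2 → 00:06 UTC (Aug 11).
Add 6 hours 22 minutes layover in Anchorage → 06:28 UTC.
Add 4 hours 34 minutes leg 3 → 11:02 UTC.
Add 2 hours 10 minutes layover in Marrick → 13:12 UTC.
Add 10 hours 56 minutes leg 4 → 00:08 UTC (Aug 12).
Noumea is UTC+11:00, so local arrival = 00:08 + 11:00 = 11:08 on Aug 12.

11:08 on August 12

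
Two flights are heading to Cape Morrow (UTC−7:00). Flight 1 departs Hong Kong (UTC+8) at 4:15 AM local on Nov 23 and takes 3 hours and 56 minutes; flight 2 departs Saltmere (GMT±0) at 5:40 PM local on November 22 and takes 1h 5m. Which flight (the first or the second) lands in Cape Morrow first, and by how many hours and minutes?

Flight 1 in UTC: 4:15 AM − 8:00 = 8:15 PM on Nov 22.
+3 hours and 56 minutes → arrive 12:11 AM UTC on Nov 23.
Flight 2 departs at 5:40 PM UTC (Nov 22).
+1 hour 5 minutes → arrive 6:45 PM UTC on Nov 22.
Flight 2 lands earlier by 5 hours 26 minutes.

the second, by 5 hours 26 minutes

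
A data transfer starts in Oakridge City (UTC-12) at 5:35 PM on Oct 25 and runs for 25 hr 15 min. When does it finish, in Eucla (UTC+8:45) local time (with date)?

Convert start to UTC: 5:35 PM + 12:00 = 5:35 AM UTC on Oct 26.
Add 25 hours and 15 minutes duration → 6:50 AM UTC (Oct 27).
Eucla is UTC+8:45, so local end time = 6:50 AM + 8:45 = 3:35 PM on Oct 27.

3:35 PM on Oct 27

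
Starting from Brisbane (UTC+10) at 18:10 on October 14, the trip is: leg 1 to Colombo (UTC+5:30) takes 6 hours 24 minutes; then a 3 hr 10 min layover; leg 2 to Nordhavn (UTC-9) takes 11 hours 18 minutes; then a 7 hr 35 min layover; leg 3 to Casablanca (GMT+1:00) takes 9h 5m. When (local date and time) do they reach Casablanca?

Convert departure to UTC: 18:10 − 10:00 = 08:10 UTC on Oct 14.
Add 6 hours and 24 minutes leg 1 → 14:34 UTC.
Add 3 hours 10 minutes layover in Colombo → 17:44 UTC.
Add 11 hours and 18 minutes leg 2 → 05:02 UTC (Oct 15).
Add 7 hours and 35 minutes layover in Nordhavn → 12:37 UTC.
Add 9 hours 5 minutes leg 3 → 21:42 UTC.
Casablanca is UTC+1:00, so local arrival = 21:42 + 1:00 = 22:42 on Oct 15.

22:42 on October 15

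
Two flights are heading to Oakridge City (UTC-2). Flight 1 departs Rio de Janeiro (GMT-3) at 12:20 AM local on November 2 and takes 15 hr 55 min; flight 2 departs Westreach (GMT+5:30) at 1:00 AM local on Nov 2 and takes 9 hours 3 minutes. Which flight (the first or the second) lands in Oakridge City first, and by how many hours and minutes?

Flight 1 in UTC: 12:20 AM + 3:00 = 3:20 AM on Nov 2.
+15 hours and 55 minutes → arrive 7:15 PM UTC on Nov 2.
Flight 2 in UTC: 1:00 AM − 5:30 = 7:30 PM on Nov 1.
+9 hours and 3 minutes → arrive 4:33 AM UTC on Nov 2.
Flight 2 lands earlier by 14 hours 42 minutes.

the second, by 14 hours 42 minutes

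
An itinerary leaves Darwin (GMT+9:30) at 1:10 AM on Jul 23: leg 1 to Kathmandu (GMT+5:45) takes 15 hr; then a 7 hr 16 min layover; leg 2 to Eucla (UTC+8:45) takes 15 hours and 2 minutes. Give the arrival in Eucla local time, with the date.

Convert departure to UTC: 1:10 AM − 9:30 = 3:40 PM UTC on Jul 22.
Add 15 hours leg 1 → 6:40 AM UTC (Jul 23).
Add 7 hours 16 minutes layover in Kathmandu → 1:56 PM UTC.
Add 15 hours and 2 minutes leg 2 → 4:58 AM UTC (Jul 24).
Eucla is UTC+8:45, so local arrival = 4:58 AM + 8:45 = 1:43 PM on Jul 24.

1:43 PM on Jul 24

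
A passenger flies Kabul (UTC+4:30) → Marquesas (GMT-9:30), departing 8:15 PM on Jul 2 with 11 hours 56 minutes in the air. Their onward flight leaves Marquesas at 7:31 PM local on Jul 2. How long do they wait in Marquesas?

1 hour 20 minutes

Convert departure to UTC: 8:15 PM − 4:30 = 3:45 PM UTC on Jul 2.
Add 11 hours 56 minutes flight time → 3:41 AM UTC (Jul 3).
Marquesas is UTC−9:30, so local arrival = 3:41 AM − 9:30 = 6:11 PM on Jul 2.
Layover = 7:31 PM − 6:11 PM = 1 hour 20 minutes.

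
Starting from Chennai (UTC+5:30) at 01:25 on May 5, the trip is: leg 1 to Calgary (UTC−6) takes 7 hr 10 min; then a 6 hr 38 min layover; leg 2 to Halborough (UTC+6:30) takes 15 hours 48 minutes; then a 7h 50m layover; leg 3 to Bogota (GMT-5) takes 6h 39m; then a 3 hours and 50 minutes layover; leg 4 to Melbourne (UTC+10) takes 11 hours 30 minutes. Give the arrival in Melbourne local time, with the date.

17:20 on May 7

Convert departure to UTC: 01:25 − 5:30 = 19:55 UTC on May 4.
Add 7 hours 10 minutes leg 1 → 03:05 UTC (May 5).
Add 6 hours and 38 minutes layover in Calgary → 09:43 UTC.
Add 15 hours 48 minutes leg 2 → 01:31 UTC (May 6).
Add 7 hours and 50 minutes layover in Halborough → 09:21 UTC.
Add 6 hours 39 minutes leg 3 → 16:00 UTC.
Add 3 hours and 50 minutes layover in Bogota → 19:50 UTC.
Add 11 hours and 30 minutes leg 4 → 07:20 UTC (May 7).
Melbourne is UTC+10:00, so local arrival = 07:20 + 10:00 = 17:20 on May 7.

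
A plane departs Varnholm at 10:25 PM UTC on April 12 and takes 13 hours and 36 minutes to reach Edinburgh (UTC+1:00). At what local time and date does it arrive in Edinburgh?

Departure is given in UTC: 10:25 PM on Apr 12.
Add 13 hours and 36 minutes → 12:01 PM UTC (Apr 13).
Edinburgh is UTC+1:00: 12:01 PM + 1:00 = 1:01 PM on Apr 13.

1:01 PM on Apr 13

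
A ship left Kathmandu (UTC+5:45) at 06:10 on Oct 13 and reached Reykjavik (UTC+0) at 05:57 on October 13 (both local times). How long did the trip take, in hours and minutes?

Departure in UTC: 06:10 − 5:45 = 00:25 on Oct 13.
Arrival is already UTC: 05:57 on Oct 13.
Elapsed = 05:57 − 00:25 = 5 hours 32 minutes.

5 hours 32 minutes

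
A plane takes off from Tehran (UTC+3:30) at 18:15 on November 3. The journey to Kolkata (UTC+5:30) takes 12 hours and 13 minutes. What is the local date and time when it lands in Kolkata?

08:28 on November 4

Convert departure to UTC: 18:15 − 3:30 = 14:45 UTC on Nov 3.
Add 12 hours 13 minutes travel time → 02:58 UTC (Nov 4).
Kolkata is UTC+5:30, so local arrival = 02:58 + 5:30 = 08:28 on Nov 4.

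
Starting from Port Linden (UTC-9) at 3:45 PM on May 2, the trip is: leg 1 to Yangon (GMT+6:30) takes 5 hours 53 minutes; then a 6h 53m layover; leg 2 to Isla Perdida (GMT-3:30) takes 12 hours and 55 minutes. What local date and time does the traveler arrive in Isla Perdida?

Convert departure to UTC: 3:45 PM + 9:00 = 12:45 AM UTC on May 3.
Add 5 hours and 53 minutes leg 1 → 6:38 AM UTC.
Add 6 hours 53 minutes layover in Yangon → 1:31 PM UTC.
Add 12 hours 55 minutes leg 2 → 2:26 AM UTC (May 4).
Isla Perdida is UTC−3:30, so local arrival = 2:26 AM − 3:30 = 10:56 PM on May 3.

10:56 PM on May 3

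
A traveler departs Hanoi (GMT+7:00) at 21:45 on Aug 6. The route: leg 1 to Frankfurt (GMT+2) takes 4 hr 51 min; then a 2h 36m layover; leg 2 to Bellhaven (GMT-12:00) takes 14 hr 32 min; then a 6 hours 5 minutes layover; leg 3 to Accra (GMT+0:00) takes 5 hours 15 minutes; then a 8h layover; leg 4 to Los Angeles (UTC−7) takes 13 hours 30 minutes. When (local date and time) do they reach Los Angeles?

14:34 on Aug 8

Convert departure to UTC: 21:45 − 7:00 = 14:45 UTC on Aug 6.
Add 4 hours 51 minutes leg 1 → 19:36 UTC.
Add 2 hours and 36 minutes layover in Frankfurt → 22:12 UTC.
Add 14 hours 32 minutes leg 2 → 12:44 UTC (Aug 7).
Add 6 hours and 5 minutes layover in Bellhaven → 18:49 UTC.
Add 5 hours and 15 minutes leg 3 → 00:04 UTC (Aug 8).
Add 8 hours layover in Accra → 08:04 UTC.
Add 13 hours and 30 minutes leg 4 → 21:34 UTC.
Los Angeles is UTC−7:00, so local arrival = 21:34 − 7:00 = 14:34 on Aug 8.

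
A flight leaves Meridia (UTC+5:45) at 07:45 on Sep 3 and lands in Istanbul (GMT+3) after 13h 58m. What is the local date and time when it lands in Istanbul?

18:58 on Sep 3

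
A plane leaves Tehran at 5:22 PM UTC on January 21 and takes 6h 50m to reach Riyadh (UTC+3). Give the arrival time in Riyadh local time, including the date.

Departure is given in UTC: 5:22 PM on Jan 21.
Add 6 hours and 50 minutes → 12:12 AM UTC (Jan 22).
Riyadh is UTC+3:00: 12:12 AM + 3:00 = 3:12 AM on Jan 22.

3:12 AM on Jan 22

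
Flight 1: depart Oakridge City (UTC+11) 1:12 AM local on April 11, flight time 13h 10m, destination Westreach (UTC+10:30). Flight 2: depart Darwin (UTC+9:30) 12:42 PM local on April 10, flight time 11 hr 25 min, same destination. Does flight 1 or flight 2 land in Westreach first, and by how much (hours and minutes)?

Flight 1 in UTC: 1:12 AM − 11:00 = 2:12 PM on Apr 10.
+13 hours 10 minutes → arrive 3:22 AM UTC on Apr 11.
Flight 2 in UTC: 12:42 PM − 9:30 = 3:12 AM on Apr 10.
+11 hours and 25 minutes → arrive 2:37 PM UTC on Apr 10.
Flight 2 lands earlier by 12 hours 45 minutes.

the second, by 12 hours 45 minutes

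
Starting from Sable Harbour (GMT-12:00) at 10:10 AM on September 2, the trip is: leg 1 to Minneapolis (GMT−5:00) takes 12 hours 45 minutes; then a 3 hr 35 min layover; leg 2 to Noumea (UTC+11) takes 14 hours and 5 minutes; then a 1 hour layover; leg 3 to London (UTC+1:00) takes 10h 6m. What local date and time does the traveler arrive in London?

4:41 PM on Sep 4

Convert departure to UTC: 10:10 AM + 12:00 = 10:10 PM UTC on Sep 2.
Add 12 hours and 45 minutes leg 1 → 10:55 AM UTC (Sep 3).
Add 3 hours and 35 minutes layover in Minneapolis → 2:30 PM UTC.
Add 14 hours and 5 minutes leg 2 → 4:35 AM UTC (Sep 4).
Add 1 hour layover in Noumea → 5:35 AM UTC.
Add 10 hours and 6 minutes leg 3 → 3:41 PM UTC.
London is UTC+1:00, so local arrival = 3:41 PM + 1:00 = 4:41 PM on Sep 4.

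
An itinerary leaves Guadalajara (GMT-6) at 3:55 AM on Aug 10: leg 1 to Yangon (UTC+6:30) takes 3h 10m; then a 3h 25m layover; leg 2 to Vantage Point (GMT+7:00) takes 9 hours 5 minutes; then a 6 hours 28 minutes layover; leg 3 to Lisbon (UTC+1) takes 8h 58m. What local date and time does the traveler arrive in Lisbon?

Convert departure to UTC: 3:55 AM + 6:00 = 9:55 AM UTC on Aug 10.
Add 3 hours 10 minutes leg 1 → 1:05 PM UTC.
Add 3 hours and 25 minutes layover in Yangon → 4:30 PM UTC.
Add 9 hours 5 minutes leg 2 → 1:35 AM UTC (Aug 11).
Add 6 hours and 28 minutes layover in Vantage Point → 8:03 AM UTC.
Add 8 hours and 58 minutes leg 3 → 5:01 PM UTC.
Lisbon is UTC+1:00, so local arrival = 5:01 PM + 1:00 = 6:01 PM on Aug 11.

6:01 PM on August 11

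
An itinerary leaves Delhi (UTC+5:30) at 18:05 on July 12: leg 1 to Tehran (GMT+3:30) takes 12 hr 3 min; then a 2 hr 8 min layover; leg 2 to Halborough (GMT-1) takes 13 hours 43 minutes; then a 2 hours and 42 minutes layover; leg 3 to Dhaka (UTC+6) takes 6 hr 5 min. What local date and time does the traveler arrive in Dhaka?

07:16 on Jul 14

Convert departure to UTC: 18:05 − 5:30 = 12:35 UTC on Jul 12.
Add 12 hours 3 minutes leg 1 → 00:38 UTC (Jul 13).
Add 2 hours and 8 minutes layover in Tehran → 02:46 UTC.
Add 13 hours and 43 minutes leg 2 → 16:29 UTC.
Add 2 hours and 42 minutes layover in Halborough → 19:11 UTC.
Add 6 hours and 5 minutes leg 3 → 01:16 UTC (Jul 14).
Dhaka is UTC+6:00, so local arrival = 01:16 + 6:00 = 07:16 on Jul 14.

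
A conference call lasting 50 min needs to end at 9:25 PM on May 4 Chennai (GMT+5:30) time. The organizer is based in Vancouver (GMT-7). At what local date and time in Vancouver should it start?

Target end time in UTC: 9:25 PM − 5:30 = 3:55 PM on May 4.
Subtract 50 minutes → start 3:05 PM UTC on May 4.
Vancouver is UTC−7:00: 3:05 PM − 7:00 = 8:05 AM on May 4.

8:05 AM on May 4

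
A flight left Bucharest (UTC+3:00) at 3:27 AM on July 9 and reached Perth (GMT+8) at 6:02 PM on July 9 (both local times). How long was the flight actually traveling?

Departure in UTC: 3:27 AM − 3:00 = 12:27 AM on Jul 9.
Arrival in UTC: 6:02 PM − 8:00 = 10:02 AM on Jul 9.
Elapsed = 10:02 AM − 12:27 AM = 9 hours 35 minutes.

9 hours 35 minutes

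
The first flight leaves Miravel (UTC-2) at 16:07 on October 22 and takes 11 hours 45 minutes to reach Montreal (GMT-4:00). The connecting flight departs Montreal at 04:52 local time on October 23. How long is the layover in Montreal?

Convert departure to UTC: 16:07 + 2:00 = 18:07 UTC on Oct 22.
Add 11 hours and 45 minutes flight time → 05:52 UTC (Oct 23).
Montreal is UTC−4:00, so local arrival = 05:52 − 4:00 = 01:52 on Oct 23.
Layover = 04:52 − 01:52 = 3 hours.

3 hours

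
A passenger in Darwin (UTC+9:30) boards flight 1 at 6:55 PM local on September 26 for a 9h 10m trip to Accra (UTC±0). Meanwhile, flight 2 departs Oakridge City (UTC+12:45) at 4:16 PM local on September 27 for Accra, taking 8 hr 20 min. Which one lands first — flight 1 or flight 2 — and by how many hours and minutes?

Flight 1 in UTC: 6:55 PM − 9:30 = 9:25 AM on Sep 26.
+9 hours 10 minutes → arrive 6:35 PM UTC on Sep 26.
Flight 2 in UTC: 4:16 PM − 12:45 = 3:31 AM on Sep 27.
+8 hours 20 minutes → arrive 11:51 AM UTC on Sep 27.
Flight 1 lands earlier by 17 hours 16 minutes.

the first, by 17 hours 16 minutes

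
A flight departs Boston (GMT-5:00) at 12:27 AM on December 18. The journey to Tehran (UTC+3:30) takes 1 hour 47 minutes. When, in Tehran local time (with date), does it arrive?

Convert departure to UTC: 12:27 AM + 5:00 = 5:27 AM UTC on Dec 18.
Add 1 hour 47 minutes travel time → 7:14 AM UTC.
Tehran is UTC+3:30, so local arrival = 7:14 AM + 3:30 = 10:44 AM on Dec 18.

10:44 AM on December 18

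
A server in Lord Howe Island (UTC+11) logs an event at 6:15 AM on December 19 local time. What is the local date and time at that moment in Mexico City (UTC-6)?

Mexico City is 17:00 behind Lord Howe Island.
Shift by the zone difference: 6:15 AM − 17:00 = 1:15 PM on Dec 18 in Mexico City.

1:15 PM on December 18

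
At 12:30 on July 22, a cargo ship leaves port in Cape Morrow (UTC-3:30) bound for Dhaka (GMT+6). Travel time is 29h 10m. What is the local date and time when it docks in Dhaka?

03:10 on July 24

Convert departure to UTC: 12:30 + 3:30 = 16:00 UTC on Jul 22.
Add 29 hours 10 minutes travel time → 21:10 UTC (Jul 23).
Dhaka is UTC+6:00, so local arrival = 21:10 + 6:00 = 03:10 on Jul 24.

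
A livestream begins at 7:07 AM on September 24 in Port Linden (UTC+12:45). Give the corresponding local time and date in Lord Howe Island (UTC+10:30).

In UTC: 7:07 AM − 12:45 = 6:22 PM on Sep 23.
Lord Howe Island is UTC+10:30: 6:22 PM + 10:30 = 4:52 AM on Sep 24.

4:52 AM on September 24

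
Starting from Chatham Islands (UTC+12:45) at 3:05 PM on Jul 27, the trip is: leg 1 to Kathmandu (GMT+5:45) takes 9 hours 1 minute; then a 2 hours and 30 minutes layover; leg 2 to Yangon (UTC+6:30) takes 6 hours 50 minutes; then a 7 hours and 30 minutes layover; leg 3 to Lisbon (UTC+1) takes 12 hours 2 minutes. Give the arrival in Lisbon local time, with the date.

5:13 PM on Jul 28

Convert departure to UTC: 3:05 PM − 12:45 = 2:20 AM UTC on Jul 27.
Add 9 hours 1 minute leg 1 → 11:21 AM UTC.
Add 2 hours and 30 minutes layover in Kathmandu → 1:51 PM UTC.
Add 6 hours and 50 minutes leg 2 → 8:41 PM UTC.
Add 7 hours 30 minutes layover in Yangon → 4:11 AM UTC (Jul 28).
Add 12 hours 2 minutes leg 3 → 4:13 PM UTC.
Lisbon is UTC+1:00, so local arrival = 4:13 PM + 1:00 = 5:13 PM on Jul 28.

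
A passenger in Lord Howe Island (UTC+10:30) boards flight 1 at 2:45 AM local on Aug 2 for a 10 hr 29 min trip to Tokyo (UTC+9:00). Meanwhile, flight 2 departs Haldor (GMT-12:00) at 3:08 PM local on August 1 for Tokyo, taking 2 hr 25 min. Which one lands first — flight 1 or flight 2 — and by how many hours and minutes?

Flight 1 in UTC: 2:45 AM − 10:30 = 4:15 PM on Aug 1.
+10 hours and 29 minutes → arrive 2:44 AM UTC on Aug 2.
Flight 2 in UTC: 3:08 PM + 12:00 = 3:08 AM on Aug 2.
+2 hours 25 minutes → arrive 5:33 AM UTC on Aug 2.
Flight 1 lands earlier by 2 hours 49 minutes.

the first, by 2 hours 49 minutes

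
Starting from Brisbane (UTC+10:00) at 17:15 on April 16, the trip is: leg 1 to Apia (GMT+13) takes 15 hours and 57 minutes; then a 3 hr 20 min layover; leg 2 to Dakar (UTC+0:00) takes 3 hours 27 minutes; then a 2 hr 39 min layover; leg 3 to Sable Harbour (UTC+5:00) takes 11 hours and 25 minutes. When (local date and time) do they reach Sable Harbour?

Convert departure to UTC: 17:15 − 10:00 = 07:15 UTC on Apr 16.
Add 15 hours 57 minutes leg 1 → 23:12 UTC.
Add 3 hours and 20 minutes layover in Apia → 02:32 UTC (Apr 17).
Add 3 hours 27 minutes leg 2 → 05:59 UTC.
Add 2 hours and 39 minutes layover in Dakar → 08:38 UTC.
Add 11 hours and 25 minutes leg 3 → 20:03 UTC.
Sable Harbour is UTC+5:00, so local arrival = 20:03 + 5:00 = 01:03 on Apr 18.

01:03 on April 18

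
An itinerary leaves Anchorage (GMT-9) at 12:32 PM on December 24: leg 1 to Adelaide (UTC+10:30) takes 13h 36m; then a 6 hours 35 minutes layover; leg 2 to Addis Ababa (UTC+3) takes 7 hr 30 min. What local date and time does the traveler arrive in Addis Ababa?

4:13 AM on Dec 26

Convert departure to UTC: 12:32 PM + 9:00 = 9:32 PM UTC on Dec 24.
Add 13 hours 36 minutes leg 1 → 11:08 AM UTC (Dec 25).
Add 6 hours 35 minutes layover in Adelaide → 5:43 PM UTC.
Add 7 hours 30 minutes leg 2 → 1:13 AM UTC (Dec 26).
Addis Ababa is UTC+3:00, so local arrival = 1:13 AM + 3:00 = 4:13 AM on Dec 26.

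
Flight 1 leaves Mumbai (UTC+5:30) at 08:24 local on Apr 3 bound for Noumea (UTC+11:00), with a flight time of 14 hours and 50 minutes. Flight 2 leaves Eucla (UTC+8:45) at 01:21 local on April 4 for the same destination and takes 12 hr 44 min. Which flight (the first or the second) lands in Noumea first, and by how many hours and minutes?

the first, by 11 hours 36 minutes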